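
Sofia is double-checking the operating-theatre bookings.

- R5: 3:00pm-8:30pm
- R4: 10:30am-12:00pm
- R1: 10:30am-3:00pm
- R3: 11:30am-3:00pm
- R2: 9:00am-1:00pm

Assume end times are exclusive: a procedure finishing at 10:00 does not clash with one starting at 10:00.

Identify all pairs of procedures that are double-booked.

Sorted by start: R2, R1, R4, R3, R5.
R1 starts before R2 ends → R2 and R1 overlap.
R4 starts before R2 ends → R2 and R4 overlap.
R3 starts before R2 ends → R2 and R3 overlap.
R5 starts after R2 ends.
R4 starts before R1 ends → R1 and R4 overlap.
R3 starts before R1 ends → R1 and R3 overlap.
R5 starts exactly when R1 ends (back-to-back, no overlap).
R3 starts before R4 ends → R4 and R3 overlap.
R5 starts after R4 ends.
R5 starts exactly when R3 ends (back-to-back, no overlap).

R1 & R2, R1 & R3, R1 & R4, R2 & R3, R2 & R4, R3 & R4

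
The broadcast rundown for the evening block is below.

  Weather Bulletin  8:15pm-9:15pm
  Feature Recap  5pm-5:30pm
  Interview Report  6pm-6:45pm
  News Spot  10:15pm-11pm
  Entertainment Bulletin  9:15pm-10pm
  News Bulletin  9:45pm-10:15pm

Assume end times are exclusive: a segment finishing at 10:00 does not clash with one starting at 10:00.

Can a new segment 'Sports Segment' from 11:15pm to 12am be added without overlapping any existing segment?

Yes — the slot is free

Feature Recap: ends 5:30pm at or before Sports Segment starts 11:15pm → clear.
Interview Report: ends 6:45pm at or before Sports Segment starts 11:15pm → clear.
Weather Bulletin: ends 9:15pm at or before Sports Segment starts 11:15pm → clear.
Entertainment Bulletin: ends 10pm at or before Sports Segment starts 11:15pm → clear.
News Bulletin: ends 10:15pm at or before Sports Segment starts 11:15pm → clear.
News Spot: ends 11pm at or before Sports Segment starts 11:15pm → clear.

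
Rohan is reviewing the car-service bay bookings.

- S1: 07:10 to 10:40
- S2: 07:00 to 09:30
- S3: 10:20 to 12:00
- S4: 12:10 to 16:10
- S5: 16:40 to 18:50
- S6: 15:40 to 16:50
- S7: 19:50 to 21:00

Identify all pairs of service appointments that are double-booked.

Sorted by start: S2, S1, S3, S4, S6, S5, S7.
S1 starts before S2 ends → S2 and S1 overlap.
S3 starts after S2 ends — done with S2.
S3 starts before S1 ends → S1 and S3 overlap.
S4 starts after S1 ends — done with S1.
S4 starts after S3 ends — done with S3.
S6 starts before S4 ends → S4 and S6 overlap.
S5 starts after S4 ends — done with S4.
S5 starts before S6 ends → S6 and S5 overlap.
S7 starts after S6 ends.
S7 starts after S5 ends.

S1 & S2, S1 & S3, S4 & S6, S5 & S6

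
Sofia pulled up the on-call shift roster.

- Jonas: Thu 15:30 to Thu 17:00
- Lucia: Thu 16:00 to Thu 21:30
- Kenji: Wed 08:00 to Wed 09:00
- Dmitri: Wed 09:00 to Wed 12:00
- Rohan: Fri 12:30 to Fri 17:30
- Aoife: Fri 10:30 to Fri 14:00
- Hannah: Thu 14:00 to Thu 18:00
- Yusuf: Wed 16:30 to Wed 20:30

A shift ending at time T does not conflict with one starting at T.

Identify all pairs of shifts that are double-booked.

Aoife & Rohan, Hannah & Jonas, Hannah & Lucia, Jonas & Lucia

Sorted by start: Kenji, Dmitri, Yusuf, Hannah, Jonas, Lucia, Aoife, Rohan.
Dmitri starts exactly when Kenji ends (back-to-back, no overlap), so nothing later overlaps Kenji either.
Yusuf starts after Dmitri ends, so nothing later overlaps Dmitri either.
Hannah starts after Yusuf ends, so nothing later overlaps Yusuf either.
Jonas starts before Hannah ends → Hannah and Jonas overlap.
Lucia starts before Hannah ends → Hannah and Lucia overlap.
Aoife starts after Hannah ends, so nothing later overlaps Hannah either.
Lucia starts before Jonas ends → Jonas and Lucia overlap.
Aoife starts after Jonas ends, so nothing later overlaps Jonas either.
Aoife starts after Lucia ends, so nothing later overlaps Lucia either.
Rohan starts before Aoife ends → Aoife and Rohan overlap.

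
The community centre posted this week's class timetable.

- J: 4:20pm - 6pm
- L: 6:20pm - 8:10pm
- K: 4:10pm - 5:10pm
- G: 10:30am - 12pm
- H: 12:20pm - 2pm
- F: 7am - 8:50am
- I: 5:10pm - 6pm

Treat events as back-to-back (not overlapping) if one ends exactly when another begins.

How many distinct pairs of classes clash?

2

Sorted by start: F, G, H, K, J, I, L.
G starts after F ends — done with F.
H starts after G ends — done with G.
K starts after H ends — done with H.
J starts before K ends → K and J overlap.
I starts exactly when K ends (back-to-back, no overlap) — done with K.
I starts before J ends → J and I overlap.
L starts after J ends.
L starts after I ends.
Overlapping pairs: I & J, J & K — 2 in total.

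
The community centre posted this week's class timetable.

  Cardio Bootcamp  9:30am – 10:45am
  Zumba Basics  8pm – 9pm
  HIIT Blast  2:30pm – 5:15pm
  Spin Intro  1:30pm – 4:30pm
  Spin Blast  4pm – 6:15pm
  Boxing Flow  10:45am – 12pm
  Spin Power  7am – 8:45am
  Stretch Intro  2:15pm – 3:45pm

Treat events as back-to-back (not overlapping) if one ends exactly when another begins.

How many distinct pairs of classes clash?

5

Sorted by start: Spin Power, Cardio Bootcamp, Boxing Flow, Spin Intro, Stretch Intro, HIIT Blast, Spin Blast, Zumba Basics.
Cardio Bootcamp starts after Spin Power ends — done with Spin Power.
Boxing Flow starts exactly when Cardio Bootcamp ends (back-to-back, no overlap) — done with Cardio Bootcamp.
Spin Intro starts after Boxing Flow ends — done with Boxing Flow.
Stretch Intro starts before Spin Intro ends → Spin Intro and Stretch Intro overlap.
HIIT Blast starts before Spin Intro ends → Spin Intro and HIIT Blast overlap.
Spin Blast starts before Spin Intro ends → Spin Intro and Spin Blast overlap.
Zumba Basics starts after Spin Intro ends.
HIIT Blast starts before Stretch Intro ends → Stretch Intro and HIIT Blast overlap.
Spin Blast starts after Stretch Intro ends — done with Stretch Intro.
Spin Blast starts before HIIT Blast ends → HIIT Blast and Spin Blast overlap.
Zumba Basics starts after HIIT Blast ends.
Zumba Basics starts after Spin Blast ends.
Overlapping pairs: HIIT Blast & Spin Blast, HIIT Blast & Spin Intro, HIIT Blast & Stretch Intro, Spin Blast & Spin Intro, Spin Intro & Stretch Intro — 5 in total.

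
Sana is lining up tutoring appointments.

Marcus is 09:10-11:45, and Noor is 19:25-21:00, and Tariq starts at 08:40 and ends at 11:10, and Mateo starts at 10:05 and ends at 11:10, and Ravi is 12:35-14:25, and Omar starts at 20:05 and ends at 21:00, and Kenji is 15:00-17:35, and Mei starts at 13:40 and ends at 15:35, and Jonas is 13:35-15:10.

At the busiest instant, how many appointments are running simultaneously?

3

Sort all start/end points and keep a running count:
08:40 start Tariq → 1
09:10 start Marcus → 2
10:05 start Mateo → 3
11:10 end Mateo → 2
11:10 end Tariq → 1
11:45 end Marcus → 0
12:35 start Ravi → 1
13:35 start Jonas → 2
13:40 start Mei → 3
14:25 end Ravi → 2
15:00 start Kenji → 3
15:10 end Jonas → 2
15:35 end Mei → 1
17:35 end Kenji → 0
19:25 start Noor → 1
20:05 start Omar → 2
21:00 end Noor → 1
21:00 end Omar → 0
Peak is 3, at 10:05 (Marcus, Mateo, Tariq).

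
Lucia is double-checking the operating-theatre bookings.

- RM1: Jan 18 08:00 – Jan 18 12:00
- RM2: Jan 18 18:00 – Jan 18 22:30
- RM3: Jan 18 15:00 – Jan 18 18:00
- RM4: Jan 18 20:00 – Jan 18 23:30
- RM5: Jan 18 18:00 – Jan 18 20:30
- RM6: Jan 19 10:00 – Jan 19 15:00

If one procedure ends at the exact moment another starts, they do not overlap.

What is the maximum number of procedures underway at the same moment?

3

Sweep the timeline, counting +1 at each start and −1 at each end (ends before starts at a tie):
Jan 18 08:00 start RM1 → 1
Jan 18 12:00 end RM1 → 0
Jan 18 15:00 start RM3 → 1
Jan 18 18:00 end RM3 → 0
Jan 18 18:00 start RM2 → 1
Jan 18 18:00 start RM5 → 2
Jan 18 20:00 start RM4 → 3
Jan 18 20:30 end RM5 → 2
Jan 18 22:30 end RM2 → 1
Jan 18 23:30 end RM4 → 0
Jan 19 10:00 start RM6 → 1
Jan 19 15:00 end RM6 → 0
Peak is 3, at Jan 18 20:00 (RM2, RM4, RM5).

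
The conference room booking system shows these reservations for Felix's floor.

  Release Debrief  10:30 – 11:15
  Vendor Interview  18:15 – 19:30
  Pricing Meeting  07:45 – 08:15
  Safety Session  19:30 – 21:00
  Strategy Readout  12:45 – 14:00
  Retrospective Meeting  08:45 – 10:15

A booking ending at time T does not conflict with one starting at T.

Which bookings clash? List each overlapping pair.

Two intervals overlap when each starts before the other ends.
Sorted by start: Pricing Meeting, Retrospective Meeting, Release Debrief, Strategy Readout, Vendor Interview, Safety Session.
Retrospective Meeting starts after Pricing Meeting ends, so Pricing Meeting has no further overlaps.
Release Debrief starts after Retrospective Meeting ends, so Retrospective Meeting has no further overlaps.
Strategy Readout starts after Release Debrief ends, so Release Debrief has no further overlaps.
Vendor Interview starts after Strategy Readout ends, so Strategy Readout has no further overlaps.
Safety Session starts exactly when Vendor Interview ends (back-to-back, no overlap).

none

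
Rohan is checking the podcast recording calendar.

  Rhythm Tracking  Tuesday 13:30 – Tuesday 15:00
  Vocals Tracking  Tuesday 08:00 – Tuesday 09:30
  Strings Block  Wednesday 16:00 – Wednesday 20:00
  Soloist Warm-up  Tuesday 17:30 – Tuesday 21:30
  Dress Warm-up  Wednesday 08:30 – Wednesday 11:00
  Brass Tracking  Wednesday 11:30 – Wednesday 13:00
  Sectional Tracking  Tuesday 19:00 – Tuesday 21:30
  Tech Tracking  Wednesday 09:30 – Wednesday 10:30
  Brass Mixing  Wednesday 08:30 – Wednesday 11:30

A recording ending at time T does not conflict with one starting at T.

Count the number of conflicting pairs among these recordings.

4

Check each pair: they overlap iff neither finishes before the other starts.
Sorted by start: Vocals Tracking, Rhythm Tracking, Soloist Warm-up, Sectional Tracking, Brass Mixing, Dress Warm-up, Tech Tracking, Brass Tracking, Strings Block.
Rhythm Tracking starts after Vocals Tracking ends — done with Vocals Tracking.
Soloist Warm-up starts after Rhythm Tracking ends — done with Rhythm Tracking.
Sectional Tracking starts before Soloist Warm-up ends → Soloist Warm-up and Sectional Tracking overlap.
Brass Mixing starts after Soloist Warm-up ends — done with Soloist Warm-up.
Brass Mixing starts after Sectional Tracking ends — done with Sectional Tracking.
Dress Warm-up starts before Brass Mixing ends → Brass Mixing and Dress Warm-up overlap.
Tech Tracking starts before Brass Mixing ends → Brass Mixing and Tech Tracking overlap.
Brass Tracking starts exactly when Brass Mixing ends (back-to-back, no overlap) — done with Brass Mixing.
Tech Tracking starts before Dress Warm-up ends → Dress Warm-up and Tech Tracking overlap.
Brass Tracking starts after Dress Warm-up ends — done with Dress Warm-up.
Brass Tracking starts after Tech Tracking ends — done with Tech Tracking.
Strings Block starts after Brass Tracking ends.
Overlapping pairs: Brass Mixing & Dress Warm-up, Brass Mixing & Tech Tracking, Dress Warm-up & Tech Tracking, Sectional Tracking & Soloist Warm-up — 4 in total.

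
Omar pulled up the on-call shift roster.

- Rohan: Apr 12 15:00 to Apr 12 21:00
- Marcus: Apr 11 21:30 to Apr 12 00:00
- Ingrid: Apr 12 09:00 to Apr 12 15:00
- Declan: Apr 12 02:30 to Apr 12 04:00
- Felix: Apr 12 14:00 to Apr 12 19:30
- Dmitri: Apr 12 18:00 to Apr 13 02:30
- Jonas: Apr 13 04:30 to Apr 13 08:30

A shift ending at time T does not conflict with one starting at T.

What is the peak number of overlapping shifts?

3

Walk through starts and ends in time order (an end at T is processed before a start at T):
Apr 11 21:30 start Marcus → 1
Apr 12 00:00 end Marcus → 0
Apr 12 02:30 start Declan → 1
Apr 12 04:00 end Declan → 0
Apr 12 09:00 start Ingrid → 1
Apr 12 14:00 start Felix → 2
Apr 12 15:00 end Ingrid → 1
Apr 12 15:00 start Rohan → 2
Apr 12 18:00 start Dmitri → 3
Apr 12 19:30 end Felix → 2
Apr 12 21:00 end Rohan → 1
Apr 13 02:30 end Dmitri → 0
Apr 13 04:30 start Jonas → 1
Apr 13 08:30 end Jonas → 0
Peak is 3, at Apr 12 18:00 (Dmitri, Felix, Rohan).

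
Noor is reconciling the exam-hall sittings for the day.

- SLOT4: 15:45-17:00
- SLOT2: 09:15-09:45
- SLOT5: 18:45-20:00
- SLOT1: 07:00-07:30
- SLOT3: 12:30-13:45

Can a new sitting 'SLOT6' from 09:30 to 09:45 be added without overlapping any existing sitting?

No — it overlaps SLOT2

SLOT1: ends 07:30 at or before SLOT6 starts 09:30 → clear.
SLOT2: starts 09:15 before SLOT6 ends 09:45, and ends 09:45 after SLOT6 starts 09:30 → overlap.
SLOT3: starts 12:30 at or after SLOT6 ends 09:45 → clear.
SLOT4: starts 15:45 at or after SLOT6 ends 09:45 → clear.
SLOT5: starts 18:45 at or after SLOT6 ends 09:45 → clear.
SLOT6 overlaps SLOT2.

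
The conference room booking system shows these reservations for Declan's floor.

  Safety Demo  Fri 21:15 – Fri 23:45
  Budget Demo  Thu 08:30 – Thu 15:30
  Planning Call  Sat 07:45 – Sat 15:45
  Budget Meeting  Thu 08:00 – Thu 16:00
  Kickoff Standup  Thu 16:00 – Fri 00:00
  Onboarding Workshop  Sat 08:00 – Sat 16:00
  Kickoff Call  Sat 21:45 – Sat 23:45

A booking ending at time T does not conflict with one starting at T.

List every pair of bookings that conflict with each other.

Sorted by start: Budget Meeting, Budget Demo, Kickoff Standup, Safety Demo, Planning Call, Onboarding Workshop, Kickoff Call.
Budget Demo starts before Budget Meeting ends → Budget Meeting and Budget Demo overlap.
Kickoff Standup starts exactly when Budget Meeting ends (back-to-back, no overlap) — done with Budget Meeting.
Kickoff Standup starts after Budget Demo ends — done with Budget Demo.
Safety Demo starts after Kickoff Standup ends — done with Kickoff Standup.
Planning Call starts after Safety Demo ends — done with Safety Demo.
Onboarding Workshop starts before Planning Call ends → Planning Call and Onboarding Workshop overlap.
Kickoff Call starts after Planning Call ends.
Kickoff Call starts after Onboarding Workshop ends.

Budget Demo & Budget Meeting, Onboarding Workshop & Planning Call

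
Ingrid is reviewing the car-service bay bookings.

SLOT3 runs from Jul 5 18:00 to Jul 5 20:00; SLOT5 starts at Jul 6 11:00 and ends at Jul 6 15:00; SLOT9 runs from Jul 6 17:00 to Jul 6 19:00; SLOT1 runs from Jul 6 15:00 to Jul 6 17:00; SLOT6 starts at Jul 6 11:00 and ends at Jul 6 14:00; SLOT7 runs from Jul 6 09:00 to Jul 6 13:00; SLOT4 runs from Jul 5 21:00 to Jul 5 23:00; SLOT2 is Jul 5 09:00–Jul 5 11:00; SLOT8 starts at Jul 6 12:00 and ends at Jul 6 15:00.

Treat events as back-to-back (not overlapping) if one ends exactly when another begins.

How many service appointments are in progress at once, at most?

Sweep the timeline, counting +1 at each start and −1 at each end (ends before starts at a tie):
Jul 5 09:00 start SLOT2 → 1
Jul 5 11:00 end SLOT2 → 0
Jul 5 18:00 start SLOT3 → 1
Jul 5 20:00 end SLOT3 → 0
Jul 5 21:00 start SLOT4 → 1
Jul 5 23:00 end SLOT4 → 0
Jul 6 09:00 start SLOT7 → 1
Jul 6 11:00 start SLOT5 → 2
Jul 6 11:00 start SLOT6 → 3
Jul 6 12:00 start SLOT8 → 4
Jul 6 13:00 end SLOT7 → 3
Jul 6 14:00 end SLOT6 → 2
Jul 6 15:00 end SLOT5 → 1
Jul 6 15:00 end SLOT8 → 0
Jul 6 15:00 start SLOT1 → 1
Jul 6 17:00 end SLOT1 → 0
Jul 6 17:00 start SLOT9 → 1
Jul 6 19:00 end SLOT9 → 0
Peak is 4, at Jul 6 12:00 (SLOT5, SLOT6, SLOT7, SLOT8).

4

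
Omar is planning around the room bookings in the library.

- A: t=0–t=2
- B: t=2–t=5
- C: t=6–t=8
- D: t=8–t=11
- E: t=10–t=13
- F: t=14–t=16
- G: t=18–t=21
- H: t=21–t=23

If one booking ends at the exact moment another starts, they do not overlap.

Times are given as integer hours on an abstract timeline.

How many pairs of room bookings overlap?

1

Sorted by start: A, B, C, D, E, F, G, H.
B starts exactly when A ends (back-to-back, no overlap); A is clear from here.
C starts after B ends; B is clear from here.
D starts exactly when C ends (back-to-back, no overlap); C is clear from here.
E starts before D ends → D and E overlap.
F starts after D ends; D is clear from here.
F starts after E ends; E is clear from here.
G starts after F ends; F is clear from here.
H starts exactly when G ends (back-to-back, no overlap).
Overlapping pairs: D & E — 1 in total.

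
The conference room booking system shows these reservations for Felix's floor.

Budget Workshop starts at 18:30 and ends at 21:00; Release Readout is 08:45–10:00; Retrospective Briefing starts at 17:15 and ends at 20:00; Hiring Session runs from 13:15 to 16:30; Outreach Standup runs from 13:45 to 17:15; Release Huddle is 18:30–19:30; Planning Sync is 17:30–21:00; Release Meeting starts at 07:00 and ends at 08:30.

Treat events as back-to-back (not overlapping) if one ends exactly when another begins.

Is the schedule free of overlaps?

Sorted by start: Release Meeting, Release Readout, Hiring Session, Outreach Standup, Retrospective Briefing, Planning Sync, Release Huddle, Budget Workshop.
Release Readout starts after Release Meeting ends, so Release Meeting has no further overlaps.
Hiring Session starts after Release Readout ends, so Release Readout has no further overlaps.
Outreach Standup starts before Hiring Session ends → Hiring Session and Outreach Standup overlap.
That's a conflict, so the schedule is not conflict-free.

No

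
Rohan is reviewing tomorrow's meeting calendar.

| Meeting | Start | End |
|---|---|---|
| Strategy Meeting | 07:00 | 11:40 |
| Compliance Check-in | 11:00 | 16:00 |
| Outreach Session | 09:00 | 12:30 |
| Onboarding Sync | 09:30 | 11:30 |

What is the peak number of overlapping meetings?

4

Walk through starts and ends in time order (an end at T is processed before a start at T):
07:00 start Strategy Meeting → 1
09:00 start Outreach Session → 2
09:30 start Onboarding Sync → 3
11:00 start Compliance Check-in → 4
11:30 end Onboarding Sync → 3
11:40 end Strategy Meeting → 2
12:30 end Outreach Session → 1
16:00 end Compliance Check-in → 0
Peak is 4, at 11:00 (Compliance Check-in, Onboarding Sync, Outreach Session, Strategy Meeting).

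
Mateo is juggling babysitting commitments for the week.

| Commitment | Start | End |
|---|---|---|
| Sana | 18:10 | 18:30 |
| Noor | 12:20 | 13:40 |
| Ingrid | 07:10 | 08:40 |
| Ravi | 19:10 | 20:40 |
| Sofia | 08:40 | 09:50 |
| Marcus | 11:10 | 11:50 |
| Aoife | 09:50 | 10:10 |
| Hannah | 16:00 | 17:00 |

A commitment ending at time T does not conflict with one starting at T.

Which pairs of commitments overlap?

no conflicts

Sorted by start: Ingrid, Sofia, Aoife, Marcus, Noor, Hannah, Sana, Ravi.
Sofia starts exactly when Ingrid ends (back-to-back, no overlap) — done with Ingrid.
Aoife starts exactly when Sofia ends (back-to-back, no overlap) — done with Sofia.
Marcus starts after Aoife ends — done with Aoife.
Noor starts after Marcus ends — done with Marcus.
Hannah starts after Noor ends — done with Noor.
Sana starts after Hannah ends — done with Hannah.
Ravi starts after Sana ends.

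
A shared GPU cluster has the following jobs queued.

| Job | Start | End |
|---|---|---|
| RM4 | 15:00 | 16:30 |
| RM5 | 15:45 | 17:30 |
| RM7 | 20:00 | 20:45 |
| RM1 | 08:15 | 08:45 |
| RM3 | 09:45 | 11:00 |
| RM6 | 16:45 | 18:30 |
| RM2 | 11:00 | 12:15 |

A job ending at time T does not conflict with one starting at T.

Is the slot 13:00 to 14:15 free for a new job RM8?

RM1: ends 08:45 at or before RM8 starts 13:00 → clear.
RM3: ends 11:00 at or before RM8 starts 13:00 → clear.
RM2: ends 12:15 at or before RM8 starts 13:00 → clear.
RM4: starts 15:00 at or after RM8 ends 14:15 → clear.
RM5: starts 15:45 at or after RM8 ends 14:15 → clear.
RM6: starts 16:45 at or after RM8 ends 14:15 → clear.
RM7: starts 20:00 at or after RM8 ends 14:15 → clear.

Yes — the slot is free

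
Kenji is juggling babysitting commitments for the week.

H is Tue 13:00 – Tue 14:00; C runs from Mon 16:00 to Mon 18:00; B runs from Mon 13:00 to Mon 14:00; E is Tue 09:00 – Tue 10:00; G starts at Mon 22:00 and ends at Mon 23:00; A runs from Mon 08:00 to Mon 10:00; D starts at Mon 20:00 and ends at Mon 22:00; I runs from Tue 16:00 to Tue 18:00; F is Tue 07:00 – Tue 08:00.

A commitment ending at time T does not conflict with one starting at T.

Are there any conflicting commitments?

No

Sorted by start: A, B, C, D, G, F, E, H, I.
B starts after A ends, so nothing later overlaps A either.
C starts after B ends, so nothing later overlaps B either.
D starts after C ends, so nothing later overlaps C either.
G starts exactly when D ends (back-to-back, no overlap), so nothing later overlaps D either.
F starts after G ends, so nothing later overlaps G either.
E starts after F ends, so nothing later overlaps F either.
H starts after E ends, so nothing later overlaps E either.
I starts after H ends.
Every pair is clear; the schedule has no overlaps.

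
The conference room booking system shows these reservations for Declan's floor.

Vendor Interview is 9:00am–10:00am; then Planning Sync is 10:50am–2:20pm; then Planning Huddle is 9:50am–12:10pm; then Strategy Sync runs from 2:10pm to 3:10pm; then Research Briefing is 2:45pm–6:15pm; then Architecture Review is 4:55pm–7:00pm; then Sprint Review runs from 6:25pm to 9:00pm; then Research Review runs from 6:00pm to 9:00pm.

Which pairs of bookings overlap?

Sorted by start: Vendor Interview, Planning Huddle, Planning Sync, Strategy Sync, Research Briefing, Architecture Review, Research Review, Sprint Review.
Planning Huddle starts before Vendor Interview ends → Vendor Interview and Planning Huddle overlap.
Planning Sync starts after Vendor Interview ends — done with Vendor Interview.
Planning Sync starts before Planning Huddle ends → Planning Huddle and Planning Sync overlap.
Strategy Sync starts after Planning Huddle ends — done with Planning Huddle.
Strategy Sync starts before Planning Sync ends → Planning Sync and Strategy Sync overlap.
Research Briefing starts after Planning Sync ends — done with Planning Sync.
Research Briefing starts before Strategy Sync ends → Strategy Sync and Research Briefing overlap.
Architecture Review starts after Strategy Sync ends — done with Strategy Sync.
Architecture Review starts before Research Briefing ends → Research Briefing and Architecture Review overlap.
Research Review starts before Research Briefing ends → Research Briefing and Research Review overlap.
Sprint Review starts after Research Briefing ends.
Research Review starts before Architecture Review ends → Architecture Review and Research Review overlap.
Sprint Review starts before Architecture Review ends → Architecture Review and Sprint Review overlap.
Sprint Review starts before Research Review ends → Research Review and Sprint Review overlap.

Architecture Review & Research Briefing, Architecture Review & Research Review, Architecture Review & Sprint Review, Planning Huddle & Planning Sync, Planning Huddle & Vendor Interview, Planning Sync & Strategy Sync, Research Briefing & Research Review, Research Briefing & Strategy Sync, Research Review & Sprint Review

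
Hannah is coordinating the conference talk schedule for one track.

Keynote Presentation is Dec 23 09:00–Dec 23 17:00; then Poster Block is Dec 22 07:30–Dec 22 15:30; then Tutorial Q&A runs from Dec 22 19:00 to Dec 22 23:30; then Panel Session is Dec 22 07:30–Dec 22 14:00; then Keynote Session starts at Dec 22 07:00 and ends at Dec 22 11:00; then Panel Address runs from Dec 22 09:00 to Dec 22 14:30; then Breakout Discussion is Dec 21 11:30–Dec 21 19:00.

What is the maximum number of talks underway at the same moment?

Sort all start/end points and keep a running count:
Dec 21 11:30 start Breakout Discussion → 1
Dec 21 19:00 end Breakout Discussion → 0
Dec 22 07:00 start Keynote Session → 1
Dec 22 07:30 start Panel Session → 2
Dec 22 07:30 start Poster Block → 3
Dec 22 09:00 start Panel Address → 4
Dec 22 11:00 end Keynote Session → 3
Dec 22 14:00 end Panel Session → 2
Dec 22 14:30 end Panel Address → 1
Dec 22 15:30 end Poster Block → 0
Dec 22 19:00 start Tutorial Q&A → 1
Dec 22 23:30 end Tutorial Q&A → 0
Dec 23 09:00 start Keynote Presentation → 1
Dec 23 17:00 end Keynote Presentation → 0
Peak is 4, at Dec 22 09:00 (Keynote Session, Panel Address, Panel Session, Poster Block).

4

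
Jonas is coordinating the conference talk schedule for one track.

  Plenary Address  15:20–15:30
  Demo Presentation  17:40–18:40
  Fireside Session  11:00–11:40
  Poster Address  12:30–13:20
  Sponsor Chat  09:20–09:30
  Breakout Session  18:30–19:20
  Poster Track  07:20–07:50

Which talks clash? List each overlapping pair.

Sorted by start: Poster Track, Sponsor Chat, Fireside Session, Poster Address, Plenary Address, Demo Presentation, Breakout Session.
Sponsor Chat starts after Poster Track ends, so nothing later overlaps Poster Track either.
Fireside Session starts after Sponsor Chat ends, so nothing later overlaps Sponsor Chat either.
Poster Address starts after Fireside Session ends, so nothing later overlaps Fireside Session either.
Plenary Address starts after Poster Address ends, so nothing later overlaps Poster Address either.
Demo Presentation starts after Plenary Address ends, so nothing later overlaps Plenary Address either.
Breakout Session starts before Demo Presentation ends → Demo Presentation and Breakout Session overlap.

Breakout Session & Demo Presentation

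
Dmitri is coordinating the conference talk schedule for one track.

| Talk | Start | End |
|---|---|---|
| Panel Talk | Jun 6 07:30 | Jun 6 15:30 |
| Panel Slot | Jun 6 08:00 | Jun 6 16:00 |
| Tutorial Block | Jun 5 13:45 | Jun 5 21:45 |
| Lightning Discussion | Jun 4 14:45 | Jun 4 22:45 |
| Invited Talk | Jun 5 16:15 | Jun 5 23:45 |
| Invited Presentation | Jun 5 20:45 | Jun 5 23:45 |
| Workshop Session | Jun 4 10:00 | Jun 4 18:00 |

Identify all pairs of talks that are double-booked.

Invited Presentation & Invited Talk, Invited Presentation & Tutorial Block, Invited Talk & Tutorial Block, Lightning Discussion & Workshop Session, Panel Slot & Panel Talk

Two intervals overlap when each starts before the other ends.
Sorted by start: Workshop Session, Lightning Discussion, Tutorial Block, Invited Talk, Invited Presentation, Panel Talk, Panel Slot.
Lightning Discussion starts before Workshop Session ends → Workshop Session and Lightning Discussion overlap.
Tutorial Block starts after Workshop Session ends, so nothing later overlaps Workshop Session either.
Tutorial Block starts after Lightning Discussion ends, so nothing later overlaps Lightning Discussion either.
Invited Talk starts before Tutorial Block ends → Tutorial Block and Invited Talk overlap.
Invited Presentation starts before Tutorial Block ends → Tutorial Block and Invited Presentation overlap.
Panel Talk starts after Tutorial Block ends, so nothing later overlaps Tutorial Block either.
Invited Presentation starts before Invited Talk ends → Invited Talk and Invited Presentation overlap.
Panel Talk starts after Invited Talk ends, so nothing later overlaps Invited Talk either.
Panel Talk starts after Invited Presentation ends, so nothing later overlaps Invited Presentation either.
Panel Slot starts before Panel Talk ends → Panel Talk and Panel Slot overlap.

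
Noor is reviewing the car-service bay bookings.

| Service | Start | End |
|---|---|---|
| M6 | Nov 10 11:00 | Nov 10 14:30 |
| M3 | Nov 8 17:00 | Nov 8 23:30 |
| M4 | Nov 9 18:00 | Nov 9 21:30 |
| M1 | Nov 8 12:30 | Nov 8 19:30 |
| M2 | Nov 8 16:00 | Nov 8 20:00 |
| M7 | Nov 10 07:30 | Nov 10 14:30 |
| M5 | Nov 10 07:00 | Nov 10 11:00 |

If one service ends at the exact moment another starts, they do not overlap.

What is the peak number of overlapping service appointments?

Walk through starts and ends in time order (an end at T is processed before a start at T):
Nov 8 12:30 start M1 → 1
Nov 8 16:00 start M2 → 2
Nov 8 17:00 start M3 → 3
Nov 8 19:30 end M1 → 2
Nov 8 20:00 end M2 → 1
Nov 8 23:30 end M3 → 0
Nov 9 18:00 start M4 → 1
Nov 9 21:30 end M4 → 0
Nov 10 07:00 start M5 → 1
Nov 10 07:30 start M7 → 2
Nov 10 11:00 end M5 → 1
Nov 10 11:00 start M6 → 2
Nov 10 14:30 end M6 → 1
Nov 10 14:30 end M7 → 0
Peak is 3, at Nov 8 17:00 (M1, M2, M3).

3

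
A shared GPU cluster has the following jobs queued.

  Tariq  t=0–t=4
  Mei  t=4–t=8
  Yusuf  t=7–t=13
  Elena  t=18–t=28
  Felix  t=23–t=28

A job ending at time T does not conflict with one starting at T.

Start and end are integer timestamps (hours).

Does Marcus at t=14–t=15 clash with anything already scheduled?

Tariq: ends t=4 at or before Marcus starts t=14 → clear.
Mei: ends t=8 at or before Marcus starts t=14 → clear.
Yusuf: ends t=13 at or before Marcus starts t=14 → clear.
Elena: starts t=18 at or after Marcus ends t=15 → clear.
Felix: starts t=23 at or after Marcus ends t=15 → clear.

No — it doesn't clash with anything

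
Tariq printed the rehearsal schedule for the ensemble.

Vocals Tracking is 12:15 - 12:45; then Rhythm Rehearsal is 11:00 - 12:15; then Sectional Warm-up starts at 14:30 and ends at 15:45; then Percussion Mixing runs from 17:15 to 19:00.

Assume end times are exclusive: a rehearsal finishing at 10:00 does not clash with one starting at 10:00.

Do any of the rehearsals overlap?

No

Sorted by start: Rhythm Rehearsal, Vocals Tracking, Sectional Warm-up, Percussion Mixing.
Vocals Tracking starts exactly when Rhythm Rehearsal ends (back-to-back, no overlap), so nothing later overlaps Rhythm Rehearsal either.
Sectional Warm-up starts after Vocals Tracking ends, so nothing later overlaps Vocals Tracking either.
Percussion Mixing starts after Sectional Warm-up ends.
Every pair is clear; the schedule has no overlaps.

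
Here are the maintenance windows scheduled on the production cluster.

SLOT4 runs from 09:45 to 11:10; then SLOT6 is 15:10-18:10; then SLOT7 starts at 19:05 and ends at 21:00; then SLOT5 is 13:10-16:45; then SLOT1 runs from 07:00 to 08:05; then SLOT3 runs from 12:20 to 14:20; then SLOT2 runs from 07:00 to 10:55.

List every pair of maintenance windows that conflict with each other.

Sorted by start: SLOT1, SLOT2, SLOT4, SLOT3, SLOT5, SLOT6, SLOT7.
SLOT2 starts before SLOT1 ends → SLOT1 and SLOT2 overlap.
SLOT4 starts after SLOT1 ends, so SLOT1 has no further overlaps.
SLOT4 starts before SLOT2 ends → SLOT2 and SLOT4 overlap.
SLOT3 starts after SLOT2 ends, so SLOT2 has no further overlaps.
SLOT3 starts after SLOT4 ends, so SLOT4 has no further overlaps.
SLOT5 starts before SLOT3 ends → SLOT3 and SLOT5 overlap.
SLOT6 starts after SLOT3 ends, so SLOT3 has no further overlaps.
SLOT6 starts before SLOT5 ends → SLOT5 and SLOT6 overlap.
SLOT7 starts after SLOT5 ends.
SLOT7 starts after SLOT6 ends.

SLOT1 & SLOT2, SLOT2 & SLOT4, SLOT3 & SLOT5, SLOT5 & SLOT6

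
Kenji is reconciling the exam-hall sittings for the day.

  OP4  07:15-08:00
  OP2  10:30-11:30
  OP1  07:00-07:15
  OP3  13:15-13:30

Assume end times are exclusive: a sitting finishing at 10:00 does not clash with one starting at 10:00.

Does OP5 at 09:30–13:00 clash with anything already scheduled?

OP1: ends 07:15 at or before OP5 starts 09:30 → clear.
OP4: ends 08:00 at or before OP5 starts 09:30 → clear.
OP2: starts 10:30 before OP5 ends 13:00, and ends 11:30 after OP5 starts 09:30 → overlap.
OP3: starts 13:15 at or after OP5 ends 13:00 → clear.
OP5 overlaps OP2.

Yes — it overlaps OP2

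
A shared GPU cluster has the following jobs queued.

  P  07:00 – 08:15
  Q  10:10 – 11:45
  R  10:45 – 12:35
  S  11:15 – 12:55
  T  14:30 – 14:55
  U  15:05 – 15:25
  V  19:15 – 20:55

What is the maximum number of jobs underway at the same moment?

3

Sweep the timeline, counting +1 at each start and −1 at each end (ends before starts at a tie):
07:00 start P → 1
08:15 end P → 0
10:10 start Q → 1
10:45 start R → 2
11:15 start S → 3
11:45 end Q → 2
12:35 end R → 1
12:55 end S → 0
14:30 start T → 1
14:55 end T → 0
15:05 start U → 1
15:25 end U → 0
19:15 start V → 1
20:55 end V → 0
Peak is 3, at 11:15 (Q, R, S).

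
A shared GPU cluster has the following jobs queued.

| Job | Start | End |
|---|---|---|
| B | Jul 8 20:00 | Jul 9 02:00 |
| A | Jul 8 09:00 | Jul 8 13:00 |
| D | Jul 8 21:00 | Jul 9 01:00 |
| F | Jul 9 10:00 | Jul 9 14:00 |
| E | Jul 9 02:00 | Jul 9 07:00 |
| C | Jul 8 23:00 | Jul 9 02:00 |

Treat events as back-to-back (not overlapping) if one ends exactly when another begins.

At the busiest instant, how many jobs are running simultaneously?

Sweep the timeline, counting +1 at each start and −1 at each end (ends before starts at a tie):
Jul 8 09:00 start A → 1
Jul 8 13:00 end A → 0
Jul 8 20:00 start B → 1
Jul 8 21:00 start D → 2
Jul 8 23:00 start C → 3
Jul 9 01:00 end D → 2
Jul 9 02:00 end B → 1
Jul 9 02:00 end C → 0
Jul 9 02:00 start E → 1
Jul 9 07:00 end E → 0
Jul 9 10:00 start F → 1
Jul 9 14:00 end F → 0
Peak is 3, at Jul 8 23:00 (B, C, D).

3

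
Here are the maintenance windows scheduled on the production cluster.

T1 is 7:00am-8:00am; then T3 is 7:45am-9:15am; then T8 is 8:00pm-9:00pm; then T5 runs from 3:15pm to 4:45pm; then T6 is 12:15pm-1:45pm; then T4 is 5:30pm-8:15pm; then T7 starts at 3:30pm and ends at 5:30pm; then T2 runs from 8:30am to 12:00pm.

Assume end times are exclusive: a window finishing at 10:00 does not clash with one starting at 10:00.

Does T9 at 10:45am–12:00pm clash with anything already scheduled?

Yes — it overlaps T2

T1: ends 8:00am at or before T9 starts 10:45am → clear.
T3: ends 9:15am at or before T9 starts 10:45am → clear.
T2: starts 8:30am before T9 ends 12:00pm, and ends 12:00pm after T9 starts 10:45am → overlap.
T6: starts 12:15pm at or after T9 ends 12:00pm → clear.
T5: starts 3:15pm at or after T9 ends 12:00pm → clear.
T7: starts 3:30pm at or after T9 ends 12:00pm → clear.
T4: starts 5:30pm at or after T9 ends 12:00pm → clear.
T8: starts 8:00pm at or after T9 ends 12:00pm → clear.
T9 overlaps T2.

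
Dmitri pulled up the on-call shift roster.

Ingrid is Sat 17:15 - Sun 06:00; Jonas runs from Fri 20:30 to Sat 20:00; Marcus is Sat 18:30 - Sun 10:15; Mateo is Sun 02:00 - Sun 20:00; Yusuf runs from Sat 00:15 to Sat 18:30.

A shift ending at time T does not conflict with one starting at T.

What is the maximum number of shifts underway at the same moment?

3

Sweep the timeline, counting +1 at each start and −1 at each end (ends before starts at a tie):
Fri 20:30 start Jonas → 1
Sat 00:15 start Yusuf → 2
Sat 17:15 start Ingrid → 3
Sat 18:30 end Yusuf → 2
Sat 18:30 start Marcus → 3
Sat 20:00 end Jonas → 2
Sun 02:00 start Mateo → 3
Sun 06:00 end Ingrid → 2
Sun 10:15 end Marcus → 1
Sun 20:00 end Mateo → 0
Peak is 3, at Sat 17:15 (Ingrid, Jonas, Yusuf).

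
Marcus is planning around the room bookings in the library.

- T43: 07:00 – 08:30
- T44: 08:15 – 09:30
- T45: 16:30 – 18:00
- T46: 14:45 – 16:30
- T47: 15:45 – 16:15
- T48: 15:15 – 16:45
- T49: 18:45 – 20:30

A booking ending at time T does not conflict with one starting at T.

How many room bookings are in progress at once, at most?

Sweep the timeline, counting +1 at each start and −1 at each end (ends before starts at a tie):
07:00 start T43 → 1
08:15 start T44 → 2
08:30 end T43 → 1
09:30 end T44 → 0
14:45 start T46 → 1
15:15 start T48 → 2
15:45 start T47 → 3
16:15 end T47 → 2
16:30 end T46 → 1
16:30 start T45 → 2
16:45 end T48 → 1
18:00 end T45 → 0
18:45 start T49 → 1
20:30 end T49 → 0
Peak is 3, at 15:45 (T46, T47, T48).

3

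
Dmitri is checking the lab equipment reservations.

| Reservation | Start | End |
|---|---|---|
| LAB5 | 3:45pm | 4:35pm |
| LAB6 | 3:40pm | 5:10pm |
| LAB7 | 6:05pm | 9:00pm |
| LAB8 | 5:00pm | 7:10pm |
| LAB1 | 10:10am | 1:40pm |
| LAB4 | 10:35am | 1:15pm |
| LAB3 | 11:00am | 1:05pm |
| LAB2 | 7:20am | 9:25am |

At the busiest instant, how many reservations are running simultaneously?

3

Walk through starts and ends in time order (an end at T is processed before a start at T):
7:20am start LAB2 → 1
9:25am end LAB2 → 0
10:10am start LAB1 → 1
10:35am start LAB4 → 2
11:00am start LAB3 → 3
1:05pm end LAB3 → 2
1:15pm end LAB4 → 1
1:40pm end LAB1 → 0
3:40pm start LAB6 → 1
3:45pm start LAB5 → 2
4:35pm end LAB5 → 1
5:00pm start LAB8 → 2
5:10pm end LAB6 → 1
6:05pm start LAB7 → 2
7:10pm end LAB8 → 1
9:00pm end LAB7 → 0
Peak is 3, at 11:00am (LAB1, LAB3, LAB4).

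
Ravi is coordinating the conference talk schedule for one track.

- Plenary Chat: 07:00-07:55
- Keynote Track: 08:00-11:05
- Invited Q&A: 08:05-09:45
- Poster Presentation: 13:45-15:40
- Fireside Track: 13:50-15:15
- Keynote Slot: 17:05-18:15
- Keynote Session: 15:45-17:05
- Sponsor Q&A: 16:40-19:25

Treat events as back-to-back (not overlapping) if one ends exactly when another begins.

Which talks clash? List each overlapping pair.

Sorted by start: Plenary Chat, Keynote Track, Invited Q&A, Poster Presentation, Fireside Track, Keynote Session, Sponsor Q&A, Keynote Slot.
Keynote Track starts after Plenary Chat ends — done with Plenary Chat.
Invited Q&A starts before Keynote Track ends → Keynote Track and Invited Q&A overlap.
Poster Presentation starts after Keynote Track ends — done with Keynote Track.
Poster Presentation starts after Invited Q&A ends — done with Invited Q&A.
Fireside Track starts before Poster Presentation ends → Poster Presentation and Fireside Track overlap.
Keynote Session starts after Poster Presentation ends — done with Poster Presentation.
Keynote Session starts after Fireside Track ends — done with Fireside Track.
Sponsor Q&A starts before Keynote Session ends → Keynote Session and Sponsor Q&A overlap.
Keynote Slot starts exactly when Keynote Session ends (back-to-back, no overlap).
Keynote Slot starts before Sponsor Q&A ends → Sponsor Q&A and Keynote Slot overlap.

Fireside Track & Poster Presentation, Invited Q&A & Keynote Track, Keynote Session & Sponsor Q&A, Keynote Slot & Sponsor Q&A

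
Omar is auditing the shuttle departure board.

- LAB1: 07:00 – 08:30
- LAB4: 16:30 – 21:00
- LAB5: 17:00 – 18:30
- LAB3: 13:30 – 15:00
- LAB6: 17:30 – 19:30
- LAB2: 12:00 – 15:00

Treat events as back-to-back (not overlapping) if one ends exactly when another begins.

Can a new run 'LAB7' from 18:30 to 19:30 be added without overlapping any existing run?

LAB1: ends 08:30 at or before LAB7 starts 18:30 → clear.
LAB2: ends 15:00 at or before LAB7 starts 18:30 → clear.
LAB3: ends 15:00 at or before LAB7 starts 18:30 → clear.
LAB4: starts 16:30 before LAB7 ends 19:30, and ends 21:00 after LAB7 starts 18:30 → overlap.
LAB5: ends 18:30 at or before LAB7 starts 18:30 → clear.
LAB6: starts 17:30 before LAB7 ends 19:30, and ends 19:30 after LAB7 starts 18:30 → overlap.
LAB7 overlaps LAB4, LAB6.

No — it overlaps LAB4, LAB6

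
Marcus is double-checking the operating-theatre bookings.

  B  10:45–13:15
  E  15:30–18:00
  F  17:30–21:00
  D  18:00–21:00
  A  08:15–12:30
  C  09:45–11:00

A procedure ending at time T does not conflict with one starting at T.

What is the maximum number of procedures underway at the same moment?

Sweep the timeline, counting +1 at each start and −1 at each end (ends before starts at a tie):
08:15 start A → 1
09:45 start C → 2
10:45 start B → 3
11:00 end C → 2
12:30 end A → 1
13:15 end B → 0
15:30 start E → 1
17:30 start F → 2
18:00 end E → 1
18:00 start D → 2
21:00 end D → 1
21:00 end F → 0
Peak is 3, at 10:45 (A, B, C).

3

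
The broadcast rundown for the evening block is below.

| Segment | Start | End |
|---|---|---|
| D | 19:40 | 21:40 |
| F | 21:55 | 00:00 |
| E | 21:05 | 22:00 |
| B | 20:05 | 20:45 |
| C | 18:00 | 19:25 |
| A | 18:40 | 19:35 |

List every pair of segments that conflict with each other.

A & C, B & D, D & E, E & F

Sorted by start: C, A, D, B, E, F.
A starts before C ends → C and A overlap.
D starts after C ends — done with C.
D starts after A ends — done with A.
B starts before D ends → D and B overlap.
E starts before D ends → D and E overlap.
F starts after D ends.
E starts after B ends — done with B.
F starts before E ends → E and F overlap.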